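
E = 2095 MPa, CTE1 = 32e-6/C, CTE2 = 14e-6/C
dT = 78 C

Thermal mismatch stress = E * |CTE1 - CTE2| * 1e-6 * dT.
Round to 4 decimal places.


= 2095 * 18e-6 * 78
= 2.9414 MPa

2.9414


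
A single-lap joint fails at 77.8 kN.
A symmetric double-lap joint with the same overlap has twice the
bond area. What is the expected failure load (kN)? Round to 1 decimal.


Double-lap load = 2 * 77.8 = 155.6 kN

155.6


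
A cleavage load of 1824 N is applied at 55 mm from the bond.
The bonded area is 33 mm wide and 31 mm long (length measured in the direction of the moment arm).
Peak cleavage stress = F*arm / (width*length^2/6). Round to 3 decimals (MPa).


Moment = 1824 * 55 = 100320 N*mm
Section modulus = 33 * 961 / 6 = 31713 / 6 mm^3
Stress = 100320 / (31713 / 6) = 601920 / 31713
= 18.980 MPa

18.980


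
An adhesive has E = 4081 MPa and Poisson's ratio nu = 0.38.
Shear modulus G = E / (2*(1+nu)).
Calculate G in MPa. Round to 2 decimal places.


G = 4081 / (2*(1+0.38))
= 4081 / 2.76
= 1478.62 MPa

1478.62


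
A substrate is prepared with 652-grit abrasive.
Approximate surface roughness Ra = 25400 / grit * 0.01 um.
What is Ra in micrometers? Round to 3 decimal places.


Ra = 25400 / 652 * 0.01 = 0.390 um

0.390


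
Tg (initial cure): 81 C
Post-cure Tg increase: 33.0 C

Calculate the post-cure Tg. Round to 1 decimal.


Post-cure Tg = 81 + 33.0 = 114.0 C

114.0


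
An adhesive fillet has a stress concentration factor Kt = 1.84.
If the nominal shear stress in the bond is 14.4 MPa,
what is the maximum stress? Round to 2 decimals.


Max stress = 14.4 * 1.84 = 26.50 MPa

26.50


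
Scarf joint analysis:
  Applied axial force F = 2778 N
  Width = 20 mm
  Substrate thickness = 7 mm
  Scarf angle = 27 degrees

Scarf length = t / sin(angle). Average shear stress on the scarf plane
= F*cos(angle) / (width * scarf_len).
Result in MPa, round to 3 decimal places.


Scarf length = 7 / sin(27 deg) = 15.4188 mm
cos(27 deg) = 0.891007
Shear = 2778 * 0.891007 / (20 * 15.4188)
= 8.027 MPa

8.027


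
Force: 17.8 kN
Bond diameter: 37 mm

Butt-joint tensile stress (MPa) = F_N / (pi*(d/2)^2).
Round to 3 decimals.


F_N = 17.8 * 1000 = 17800.0 N
A = pi*(18.5)^2 = 1075.2101 mm^2
stress = 17800.0 / 1075.2101 = 16.555 MPa

16.555


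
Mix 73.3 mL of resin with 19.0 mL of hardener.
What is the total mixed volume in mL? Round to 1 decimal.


Total = 73.3 + 19.0 = 92.3 mL

92.3


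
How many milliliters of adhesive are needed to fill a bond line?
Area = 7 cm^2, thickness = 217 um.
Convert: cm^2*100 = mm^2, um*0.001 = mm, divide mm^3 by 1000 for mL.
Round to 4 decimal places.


= (7 * 100) * (217 * 0.001) / 1000
= 0.1519 mL

0.1519


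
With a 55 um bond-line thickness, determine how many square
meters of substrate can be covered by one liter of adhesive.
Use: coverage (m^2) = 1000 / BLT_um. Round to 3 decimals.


Coverage = 1000 / 55 = 18.182 m^2

18.182


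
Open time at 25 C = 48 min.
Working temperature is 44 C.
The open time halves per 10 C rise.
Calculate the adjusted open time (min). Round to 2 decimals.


factor = 2^((44 - 25) / 10) = 3.7321
ot = 48 / 3.7321 = 12.86 min

12.86


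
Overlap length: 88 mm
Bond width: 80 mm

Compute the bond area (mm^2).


Bond area = 88 * 80 = 7040 mm^2

7040


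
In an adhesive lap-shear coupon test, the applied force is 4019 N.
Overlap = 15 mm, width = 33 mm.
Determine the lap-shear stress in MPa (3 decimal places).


stress = F / (overlap * width)
= 4019 / (15 * 33)
= 8.119 MPa

8.119


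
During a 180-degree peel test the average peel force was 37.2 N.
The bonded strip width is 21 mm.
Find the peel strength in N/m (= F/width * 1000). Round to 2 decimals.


Peel strength = F/width * 1000
= 37.2 / 21 * 1000
= 1771.43 N/m

1771.43


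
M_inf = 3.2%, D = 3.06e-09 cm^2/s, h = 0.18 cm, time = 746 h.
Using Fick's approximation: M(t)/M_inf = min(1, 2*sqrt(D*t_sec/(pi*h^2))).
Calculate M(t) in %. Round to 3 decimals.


t = 2685600 s
ratio = min(1, 2*sqrt(3.06e-09*2685600/(pi*0.0324)))
= 0.568282
M(t) = 3.2 * 0.568282 = 1.819%

1.819


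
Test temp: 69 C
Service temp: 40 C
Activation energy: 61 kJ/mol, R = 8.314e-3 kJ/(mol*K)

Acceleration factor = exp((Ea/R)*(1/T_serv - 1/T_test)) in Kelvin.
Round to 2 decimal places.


AF = exp((61/0.008314)*(1/313.15 - 1/342.15))
= 7.29

7.29


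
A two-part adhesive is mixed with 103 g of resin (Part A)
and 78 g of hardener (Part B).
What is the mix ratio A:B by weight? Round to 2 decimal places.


Mix ratio = mass_A / mass_B
= 103 / 78
= 1.32

1.32


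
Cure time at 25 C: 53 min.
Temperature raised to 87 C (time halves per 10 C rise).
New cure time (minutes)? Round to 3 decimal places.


Acceleration factor = 2^(62/10) = 73.5167
New time = 53 / 73.5167 = 0.721 min

0.721


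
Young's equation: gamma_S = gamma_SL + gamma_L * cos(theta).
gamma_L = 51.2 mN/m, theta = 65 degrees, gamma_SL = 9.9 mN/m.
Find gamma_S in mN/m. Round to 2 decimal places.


cos(65 deg) = 0.422618
gamma_S = 9.9 + 51.2 * 0.422618
= 31.54 mN/m

31.54


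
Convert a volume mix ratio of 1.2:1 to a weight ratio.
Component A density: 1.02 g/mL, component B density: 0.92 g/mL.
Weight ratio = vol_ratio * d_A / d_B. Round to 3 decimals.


= 1.2 * 1.02 / 0.92 = 1.330

1.330


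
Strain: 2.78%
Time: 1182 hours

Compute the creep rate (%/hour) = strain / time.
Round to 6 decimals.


Creep rate = 2.78 / 1182
= 0.002352 %/h

0.002352


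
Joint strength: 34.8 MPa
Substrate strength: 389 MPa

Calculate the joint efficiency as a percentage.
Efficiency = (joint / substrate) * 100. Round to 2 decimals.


Efficiency = (34.8 / 389) * 100 = 8.95%

8.95


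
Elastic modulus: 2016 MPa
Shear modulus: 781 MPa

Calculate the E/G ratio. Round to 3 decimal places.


E / G = 2016 / 781 = 2.581

2.581


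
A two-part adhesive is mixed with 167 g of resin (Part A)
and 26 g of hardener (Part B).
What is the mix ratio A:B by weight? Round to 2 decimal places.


Mix ratio = mass_A / mass_B
= 167 / 26
= 6.42

6.42


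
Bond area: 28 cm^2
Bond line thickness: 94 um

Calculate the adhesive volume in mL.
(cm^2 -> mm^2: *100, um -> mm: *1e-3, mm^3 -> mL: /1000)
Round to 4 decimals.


V = 28*100 * 94*1e-3 / 1000
= 0.2632 mL

0.2632


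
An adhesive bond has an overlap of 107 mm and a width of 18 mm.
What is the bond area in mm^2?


Bond area = overlap * width
= 107 * 18
= 1926 mm^2

1926


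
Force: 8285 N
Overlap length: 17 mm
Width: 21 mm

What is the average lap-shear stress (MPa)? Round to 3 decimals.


Average shear stress = F / (overlap * width)
= 8285 / (17 * 21)
= 23.207 MPa

23.207


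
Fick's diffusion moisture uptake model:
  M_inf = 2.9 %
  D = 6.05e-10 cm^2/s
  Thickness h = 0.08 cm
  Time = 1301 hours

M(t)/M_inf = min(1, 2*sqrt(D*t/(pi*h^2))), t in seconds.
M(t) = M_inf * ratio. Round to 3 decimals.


t_sec = 1301 * 3600 = 4683600
ratio = 2*sqrt(6.05e-10*4683600/(pi*0.08^2))
= min(1, 0.750815)
= 0.750815
M(t) = 2.9 * 0.750815 = 2.177 %

2.177


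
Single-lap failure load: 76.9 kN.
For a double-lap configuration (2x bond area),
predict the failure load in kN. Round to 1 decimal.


Failure load = 76.9 * 2 = 153.8 kN

153.8


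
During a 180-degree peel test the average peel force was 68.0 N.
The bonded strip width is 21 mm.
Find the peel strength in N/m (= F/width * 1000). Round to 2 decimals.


Peel strength = F/width * 1000
= 68.0 / 21 * 1000
= 3238.10 N/m

3238.10


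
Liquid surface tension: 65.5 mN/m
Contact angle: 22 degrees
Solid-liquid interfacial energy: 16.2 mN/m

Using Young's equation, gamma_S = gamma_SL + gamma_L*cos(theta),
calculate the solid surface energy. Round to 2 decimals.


gamma_S = 16.2 + 65.5 * cos(22)
= 76.93 mN/m

76.93


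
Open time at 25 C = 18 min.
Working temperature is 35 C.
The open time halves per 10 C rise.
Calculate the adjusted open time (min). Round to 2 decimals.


factor = 2^((35 - 25) / 10) = 2.0000
ot = 18 / 2.0000 = 9.00 min

9.00


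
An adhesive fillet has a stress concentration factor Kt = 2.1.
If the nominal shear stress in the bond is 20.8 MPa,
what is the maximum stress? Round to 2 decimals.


Max stress = 20.8 * 2.1 = 43.68 MPa

43.68


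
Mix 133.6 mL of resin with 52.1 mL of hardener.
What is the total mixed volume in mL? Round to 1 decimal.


Total = 133.6 + 52.1 = 185.7 mL

185.7


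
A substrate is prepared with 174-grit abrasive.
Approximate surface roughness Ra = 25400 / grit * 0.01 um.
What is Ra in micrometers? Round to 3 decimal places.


Ra = 25400 / 174 * 0.01 = 1.460 um

1.460


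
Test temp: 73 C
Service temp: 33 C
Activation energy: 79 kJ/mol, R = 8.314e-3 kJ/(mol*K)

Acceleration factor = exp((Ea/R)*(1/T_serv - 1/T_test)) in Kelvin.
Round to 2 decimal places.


AF = exp((79/0.008314)*(1/306.15 - 1/346.15))
= 36.11

36.11


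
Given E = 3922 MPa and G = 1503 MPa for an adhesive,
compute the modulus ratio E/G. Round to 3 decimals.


E/G ratio = 3922 / 1503 = 2.609

2.609


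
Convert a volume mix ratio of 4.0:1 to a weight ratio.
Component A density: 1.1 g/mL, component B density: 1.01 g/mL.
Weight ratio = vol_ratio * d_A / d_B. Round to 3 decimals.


= 4.0 * 1.1 / 1.01 = 4.356

4.356


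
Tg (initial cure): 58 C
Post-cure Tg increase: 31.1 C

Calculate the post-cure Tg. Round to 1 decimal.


Post-cure Tg = 58 + 31.1 = 89.1 C

89.1


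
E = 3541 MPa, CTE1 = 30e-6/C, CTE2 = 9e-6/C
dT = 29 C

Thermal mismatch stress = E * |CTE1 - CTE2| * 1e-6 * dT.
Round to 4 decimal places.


= 3541 * 21e-6 * 29
= 2.1565 MPa

2.1565


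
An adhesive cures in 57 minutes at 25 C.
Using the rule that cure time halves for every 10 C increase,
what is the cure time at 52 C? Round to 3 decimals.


Factor = 2^((52 - 25) / 10) = 6.4980
Cure time = 57 / 6.4980
= 8.772 minutes

8.772


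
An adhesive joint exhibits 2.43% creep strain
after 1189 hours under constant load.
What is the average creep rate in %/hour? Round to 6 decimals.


Creep rate = strain / time
= 2.43 / 1189
= 0.002044 %/h

0.002044


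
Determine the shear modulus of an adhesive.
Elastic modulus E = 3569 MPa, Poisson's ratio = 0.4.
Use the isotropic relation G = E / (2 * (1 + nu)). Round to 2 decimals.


G = 3569 / (2*(1+0.4)) = 3569 / 2.80
= 1274.64 MPa

1274.64


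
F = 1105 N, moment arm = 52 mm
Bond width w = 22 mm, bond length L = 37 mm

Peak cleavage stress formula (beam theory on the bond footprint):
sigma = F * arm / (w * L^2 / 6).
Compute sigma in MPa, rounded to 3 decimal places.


sigma = (1105 * 52) / (22 * 1369 / 6)
= 57460 * 6 / 30118
= 344760 / 30118
= 11.447 MPa

11.447


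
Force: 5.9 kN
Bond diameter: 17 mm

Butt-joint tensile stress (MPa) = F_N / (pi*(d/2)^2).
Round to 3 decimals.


F_N = 5.9 * 1000 = 5900.0 N
A = pi*(8.5)^2 = 226.9801 mm^2
stress = 5900.0 / 226.9801 = 25.993 MPa

25.993


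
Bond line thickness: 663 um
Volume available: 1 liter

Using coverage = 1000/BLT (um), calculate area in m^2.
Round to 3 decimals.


1 L = 1e6 mm^3, thickness = 663 um = 0.663 mm
Area = 1e6 / 0.663 mm^2 = (1e6 / 0.663) / 1e6 m^2 = 1000 / 663 m^2
= 1.508 m^2

1.508


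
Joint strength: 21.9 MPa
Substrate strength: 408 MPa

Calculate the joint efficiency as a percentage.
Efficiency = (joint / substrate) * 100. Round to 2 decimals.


Efficiency = (21.9 / 408) * 100 = 5.37%

5.37


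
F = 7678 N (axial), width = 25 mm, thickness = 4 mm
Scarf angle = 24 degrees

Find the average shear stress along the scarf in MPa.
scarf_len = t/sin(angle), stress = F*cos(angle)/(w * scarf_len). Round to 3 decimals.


scarf_len = 4/sin(24 deg) = 9.8344
cos(24 deg) = 0.913545
stress = 7678*0.913545/(25*9.8344) = 28.529 MPa

28.529


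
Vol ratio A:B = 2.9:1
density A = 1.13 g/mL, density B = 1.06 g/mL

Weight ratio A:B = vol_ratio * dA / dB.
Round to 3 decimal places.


Weight ratio = 2.9 * 1.13 / 1.06
= 3.092

3.092


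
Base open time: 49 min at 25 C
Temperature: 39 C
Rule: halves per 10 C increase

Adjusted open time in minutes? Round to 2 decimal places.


Acceleration = 2^((39-25)/10) = 2.6390
Open time = 49 / 2.6390 = 18.57 min

18.57


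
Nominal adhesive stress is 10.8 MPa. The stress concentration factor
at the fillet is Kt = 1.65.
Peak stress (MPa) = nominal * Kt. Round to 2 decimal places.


Peak = 10.8 * 1.65 = 17.82 MPa

17.82


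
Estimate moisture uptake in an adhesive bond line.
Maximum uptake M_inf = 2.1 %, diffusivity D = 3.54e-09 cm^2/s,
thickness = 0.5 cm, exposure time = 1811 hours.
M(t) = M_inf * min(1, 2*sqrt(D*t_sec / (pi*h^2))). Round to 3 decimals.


Convert time: 1811 h = 6519600 s
ratio = min(1, 2*sqrt(3.54e-09*6519600/(pi*0.5^2)))
= 0.342844
M(t) = 2.1 * 0.342844 = 0.720%

0.720


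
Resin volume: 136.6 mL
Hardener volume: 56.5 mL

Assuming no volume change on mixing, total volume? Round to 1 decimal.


V_total = 136.6 + 56.5 = 193.1 mL

193.1


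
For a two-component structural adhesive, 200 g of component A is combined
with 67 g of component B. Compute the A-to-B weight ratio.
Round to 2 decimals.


Weight ratio A:B = 200 / 67
= 2.99

2.99


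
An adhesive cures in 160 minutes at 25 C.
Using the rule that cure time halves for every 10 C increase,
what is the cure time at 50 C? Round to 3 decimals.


Factor = 2^((50 - 25) / 10) = 5.6569
Cure time = 160 / 5.6569
= 28.284 minutes

28.284


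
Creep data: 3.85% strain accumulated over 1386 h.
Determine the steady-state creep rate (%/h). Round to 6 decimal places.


Rate = 3.85 / 1386 = 0.002778 %/h

0.002778


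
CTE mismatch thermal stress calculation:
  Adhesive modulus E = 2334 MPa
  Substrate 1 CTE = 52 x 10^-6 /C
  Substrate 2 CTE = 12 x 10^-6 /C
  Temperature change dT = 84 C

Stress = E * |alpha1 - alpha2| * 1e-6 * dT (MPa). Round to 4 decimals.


delta_alpha = |52 - 12| = 40 x 10^-6/C
Stress = 2334 * 40e-6 * 84
= 7.8422 MPa

7.8422


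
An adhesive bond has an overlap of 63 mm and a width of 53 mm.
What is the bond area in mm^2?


Bond area = overlap * width
= 63 * 53
= 3339 mm^2

3339


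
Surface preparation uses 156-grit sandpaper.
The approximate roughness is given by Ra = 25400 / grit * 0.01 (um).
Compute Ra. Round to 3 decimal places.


Ra = 25400 / 156 * 0.01
= 254 / 156
= 1.628 um

1.628


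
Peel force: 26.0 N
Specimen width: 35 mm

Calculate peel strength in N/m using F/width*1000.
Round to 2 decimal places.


Peel strength = 26.0 / 35 * 1000 = 742.86 N/m

742.86


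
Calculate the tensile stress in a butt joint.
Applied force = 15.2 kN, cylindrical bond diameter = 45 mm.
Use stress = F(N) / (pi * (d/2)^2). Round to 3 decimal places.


A = pi * 22.5^2 = 1590.4313 mm^2
sigma = 15200.0 / 1590.4313 = 9.557 MPa

9.557


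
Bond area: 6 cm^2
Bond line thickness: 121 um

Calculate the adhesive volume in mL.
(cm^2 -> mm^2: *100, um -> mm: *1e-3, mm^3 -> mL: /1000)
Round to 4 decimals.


V = 6*100 * 121*1e-3 / 1000
= 0.0726 mL

0.0726


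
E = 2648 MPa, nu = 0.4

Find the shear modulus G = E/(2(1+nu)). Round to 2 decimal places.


G = 2648 / (2 * 1.40)
= 945.71 MPa

945.71


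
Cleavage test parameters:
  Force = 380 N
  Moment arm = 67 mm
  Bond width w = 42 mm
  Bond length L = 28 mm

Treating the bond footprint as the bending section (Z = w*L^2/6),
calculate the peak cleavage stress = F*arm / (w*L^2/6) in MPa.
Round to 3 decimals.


M = 380 * 67 = 25460 N*mm
Z = 42 * 28^2 / 6 = 32928 / 6 mm^3
sigma = M / Z = 6 * 25460 / 32928 = 152760 / 32928
= 4.639 MPa

4.639


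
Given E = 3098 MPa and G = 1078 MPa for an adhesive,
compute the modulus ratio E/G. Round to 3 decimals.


E/G ratio = 3098 / 1078 = 2.874

2.874


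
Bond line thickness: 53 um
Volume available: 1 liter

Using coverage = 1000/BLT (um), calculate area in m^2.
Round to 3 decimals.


1 L = 1e6 mm^3, thickness = 53 um = 0.053 mm
Area = 1e6 / 0.053 mm^2 = (1e6 / 0.053) / 1e6 m^2 = 1000 / 53 m^2
= 18.868 m^2

18.868


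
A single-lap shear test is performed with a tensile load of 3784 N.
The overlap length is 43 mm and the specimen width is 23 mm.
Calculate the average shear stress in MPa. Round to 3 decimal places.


Shear stress = F / (overlap * width)
= 3784 / (43 * 23)
= 3784 / 989
= 3.826 MPa

3.826


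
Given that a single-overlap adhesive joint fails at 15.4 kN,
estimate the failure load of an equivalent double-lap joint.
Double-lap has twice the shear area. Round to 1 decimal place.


Double-lap factor = 2
Expected load = 15.4 * 2 = 30.8 kN

30.8


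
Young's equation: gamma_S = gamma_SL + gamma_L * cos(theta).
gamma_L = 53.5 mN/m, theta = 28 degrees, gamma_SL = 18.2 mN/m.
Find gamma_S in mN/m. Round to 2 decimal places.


cos(28 deg) = 0.882948
gamma_S = 18.2 + 53.5 * 0.882948
= 65.44 mN/m

65.44


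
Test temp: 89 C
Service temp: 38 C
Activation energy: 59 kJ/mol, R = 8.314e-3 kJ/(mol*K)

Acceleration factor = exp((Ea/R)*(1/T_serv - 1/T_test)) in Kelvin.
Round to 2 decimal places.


AF = exp((59/0.008314)*(1/311.15 - 1/362.15))
= 24.82

24.82


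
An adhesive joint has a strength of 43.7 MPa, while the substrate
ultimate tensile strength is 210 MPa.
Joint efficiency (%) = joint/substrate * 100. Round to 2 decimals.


Efficiency = 43.7 / 210 * 100
= 20.81%

20.81


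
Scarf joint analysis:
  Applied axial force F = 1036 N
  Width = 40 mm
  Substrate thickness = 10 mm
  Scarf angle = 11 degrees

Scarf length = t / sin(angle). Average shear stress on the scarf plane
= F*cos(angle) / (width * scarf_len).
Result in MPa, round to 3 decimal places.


Scarf length = 10 / sin(11 deg) = 52.4084 mm
cos(11 deg) = 0.981627
Shear = 1036 * 0.981627 / (40 * 52.4084)
= 0.485 MPa

0.485


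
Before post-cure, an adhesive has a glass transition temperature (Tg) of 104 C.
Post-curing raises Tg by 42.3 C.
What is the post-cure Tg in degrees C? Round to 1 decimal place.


Tg_post = Tg_base + delta_Tg
= 104 + 42.3
= 146.3 C

146.3


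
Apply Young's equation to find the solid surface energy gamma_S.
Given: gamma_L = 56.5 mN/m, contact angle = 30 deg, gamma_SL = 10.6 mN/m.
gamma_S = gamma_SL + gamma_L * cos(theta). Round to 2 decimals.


theta_rad = 30 * pi/180 = 0.523599
gamma_S = 10.6 + 56.5 * cos(0.523599)
= 59.53 mN/m

59.53


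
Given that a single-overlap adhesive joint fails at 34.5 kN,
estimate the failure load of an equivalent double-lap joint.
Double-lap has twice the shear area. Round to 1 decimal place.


Double-lap factor = 2
Expected load = 34.5 * 2 = 69.0 kN

69.0


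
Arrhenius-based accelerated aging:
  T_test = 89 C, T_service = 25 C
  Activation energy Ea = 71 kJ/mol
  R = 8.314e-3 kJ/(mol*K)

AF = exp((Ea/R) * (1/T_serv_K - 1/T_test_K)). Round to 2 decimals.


T_test_K = 362.15, T_serv_K = 298.15
AF = exp((71/8.314e-3) * (1/298.15 - 1/362.15))
= 157.87

157.87


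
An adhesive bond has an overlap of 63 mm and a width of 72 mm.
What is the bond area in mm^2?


Bond area = overlap * width
= 63 * 72
= 4536 mm^2

4536


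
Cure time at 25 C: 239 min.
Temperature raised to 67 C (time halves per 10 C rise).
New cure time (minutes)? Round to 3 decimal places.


Acceleration factor = 2^(42/10) = 18.3792
New time = 239 / 18.3792 = 13.004 min

13.004


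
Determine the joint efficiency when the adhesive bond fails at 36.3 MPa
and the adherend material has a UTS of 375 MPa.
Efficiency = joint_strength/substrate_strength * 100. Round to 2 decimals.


Joint efficiency = 36.3 / 375 * 100
= 9.68%

9.68


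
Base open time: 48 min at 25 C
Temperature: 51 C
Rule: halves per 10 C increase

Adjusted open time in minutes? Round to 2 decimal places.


Acceleration = 2^((51-25)/10) = 6.0629
Open time = 48 / 6.0629 = 7.92 min

7.92


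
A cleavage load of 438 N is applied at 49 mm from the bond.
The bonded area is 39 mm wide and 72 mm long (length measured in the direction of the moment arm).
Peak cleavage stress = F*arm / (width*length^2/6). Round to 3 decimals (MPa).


Moment = 438 * 49 = 21462 N*mm
Section modulus = 39 * 5184 / 6 = 202176 / 6 mm^3
Stress = 21462 / (202176 / 6) = 128772 / 202176
= 0.637 MPa

0.637


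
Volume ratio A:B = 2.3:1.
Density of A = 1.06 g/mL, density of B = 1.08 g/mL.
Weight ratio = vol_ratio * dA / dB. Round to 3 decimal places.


Wt ratio = 2.3 * 1.06 / 1.08
= 2.257

2.257


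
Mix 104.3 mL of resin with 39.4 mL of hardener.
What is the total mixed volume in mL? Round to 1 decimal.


Total = 104.3 + 39.4 = 143.7 mL

143.7


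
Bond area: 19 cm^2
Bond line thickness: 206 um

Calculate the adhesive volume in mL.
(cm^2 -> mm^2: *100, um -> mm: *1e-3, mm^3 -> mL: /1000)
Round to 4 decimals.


V = 19*100 * 206*1e-3 / 1000
= 0.3914 mL

0.3914


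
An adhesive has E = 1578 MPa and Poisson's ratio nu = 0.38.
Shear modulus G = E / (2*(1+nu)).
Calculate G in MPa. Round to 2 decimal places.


G = 1578 / (2*(1+0.38))
= 1578 / 2.76
= 571.74 MPa

571.74


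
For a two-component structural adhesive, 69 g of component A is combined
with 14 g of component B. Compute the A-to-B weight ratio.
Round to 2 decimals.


Weight ratio A:B = 69 / 14
= 4.93

4.93


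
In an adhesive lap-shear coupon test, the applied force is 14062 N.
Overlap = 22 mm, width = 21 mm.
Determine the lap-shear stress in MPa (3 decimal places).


stress = F / (overlap * width)
= 14062 / (22 * 21)
= 30.437 MPa

30.437


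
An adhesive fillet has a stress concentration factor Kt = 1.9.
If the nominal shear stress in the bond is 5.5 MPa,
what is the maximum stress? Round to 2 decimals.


Max stress = 5.5 * 1.9 = 10.45 MPa

10.45


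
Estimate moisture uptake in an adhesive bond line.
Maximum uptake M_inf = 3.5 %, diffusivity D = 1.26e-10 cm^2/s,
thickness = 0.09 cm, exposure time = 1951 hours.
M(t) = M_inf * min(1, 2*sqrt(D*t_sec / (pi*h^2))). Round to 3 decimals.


Convert time: 1951 h = 7023600 s
ratio = min(1, 2*sqrt(1.26e-10*7023600/(pi*0.09^2)))
= 0.372973
M(t) = 3.5 * 0.372973 = 1.305%

1.305


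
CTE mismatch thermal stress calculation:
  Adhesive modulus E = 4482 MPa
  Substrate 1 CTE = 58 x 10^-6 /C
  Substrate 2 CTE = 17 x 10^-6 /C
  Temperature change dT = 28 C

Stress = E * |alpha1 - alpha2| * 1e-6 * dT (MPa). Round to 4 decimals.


delta_alpha = |58 - 17| = 41 x 10^-6/C
Stress = 4482 * 41e-6 * 28
= 5.1453 MPa

5.1453


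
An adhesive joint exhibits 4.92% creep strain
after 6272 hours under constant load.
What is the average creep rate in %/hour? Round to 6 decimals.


Creep rate = strain / time
= 4.92 / 6272
= 0.000784 %/h

0.000784


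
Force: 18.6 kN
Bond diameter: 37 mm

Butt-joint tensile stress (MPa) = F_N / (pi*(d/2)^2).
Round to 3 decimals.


F_N = 18.6 * 1000 = 18600.0 N
A = pi*(18.5)^2 = 1075.2101 mm^2
stress = 18600.0 / 1075.2101 = 17.299 MPa

17.299


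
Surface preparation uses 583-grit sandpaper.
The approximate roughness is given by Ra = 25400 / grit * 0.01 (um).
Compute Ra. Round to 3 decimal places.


Ra = 25400 / 583 * 0.01
= 254 / 583
= 0.436 um

0.436


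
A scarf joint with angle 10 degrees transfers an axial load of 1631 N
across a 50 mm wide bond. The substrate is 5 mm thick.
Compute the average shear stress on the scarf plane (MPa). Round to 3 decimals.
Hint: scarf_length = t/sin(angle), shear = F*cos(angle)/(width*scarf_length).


scarf_length = 5 / sin(10 deg) = 28.7939 mm
cos(10 deg) = 0.984808
shear stress = 1631 * 0.984808 / (50 * 28.7939)
= 1.116 MPa

1.116


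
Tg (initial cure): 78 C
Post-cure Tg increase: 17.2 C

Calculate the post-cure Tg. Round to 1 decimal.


Post-cure Tg = 78 + 17.2 = 95.2 C

95.2


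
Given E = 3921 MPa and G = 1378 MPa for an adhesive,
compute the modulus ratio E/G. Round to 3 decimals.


E/G ratio = 3921 / 1378 = 2.845

2.845


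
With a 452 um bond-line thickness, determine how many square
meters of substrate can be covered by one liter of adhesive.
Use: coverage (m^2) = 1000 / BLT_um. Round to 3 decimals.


Coverage = 1000 / 452 = 2.212 m^2

2.212


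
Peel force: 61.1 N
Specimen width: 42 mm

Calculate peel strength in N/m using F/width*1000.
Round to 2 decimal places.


Peel strength = 61.1 / 42 * 1000 = 1454.76 N/m

1454.76


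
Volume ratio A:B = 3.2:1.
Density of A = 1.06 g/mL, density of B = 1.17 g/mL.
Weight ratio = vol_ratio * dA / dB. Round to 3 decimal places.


Wt ratio = 3.2 * 1.06 / 1.17
= 2.899

2.899


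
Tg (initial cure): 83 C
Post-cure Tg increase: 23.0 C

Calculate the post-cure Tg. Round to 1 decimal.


Post-cure Tg = 83 + 23.0 = 106.0 C

106.0


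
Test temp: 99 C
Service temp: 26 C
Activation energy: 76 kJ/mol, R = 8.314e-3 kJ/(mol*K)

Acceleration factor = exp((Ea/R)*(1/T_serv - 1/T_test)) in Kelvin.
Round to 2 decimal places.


AF = exp((76/0.008314)*(1/299.15 - 1/372.15))
= 401.03

401.03


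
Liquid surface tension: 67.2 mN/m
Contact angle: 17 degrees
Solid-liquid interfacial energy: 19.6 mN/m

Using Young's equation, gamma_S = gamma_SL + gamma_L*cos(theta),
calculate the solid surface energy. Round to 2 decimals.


gamma_S = 19.6 + 67.2 * cos(17)
= 83.86 mN/m

83.86


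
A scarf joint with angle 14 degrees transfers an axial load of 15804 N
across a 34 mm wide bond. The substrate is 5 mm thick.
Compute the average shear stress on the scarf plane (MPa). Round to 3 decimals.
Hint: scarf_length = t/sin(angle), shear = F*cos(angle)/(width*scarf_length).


scarf_length = 5 / sin(14 deg) = 20.6678 mm
cos(14 deg) = 0.970296
shear stress = 15804 * 0.970296 / (34 * 20.6678)
= 21.822 MPa

21.822


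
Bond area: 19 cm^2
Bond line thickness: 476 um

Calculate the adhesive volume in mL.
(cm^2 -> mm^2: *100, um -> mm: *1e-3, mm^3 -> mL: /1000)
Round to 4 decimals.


V = 19*100 * 476*1e-3 / 1000
= 0.9044 mL

0.9044


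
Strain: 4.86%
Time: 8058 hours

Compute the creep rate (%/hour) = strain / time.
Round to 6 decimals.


Creep rate = 4.86 / 8058
= 0.000603 %/h

0.000603


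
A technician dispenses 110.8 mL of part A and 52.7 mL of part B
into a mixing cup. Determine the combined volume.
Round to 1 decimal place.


Combined volume = 110.8 + 52.7
= 163.5 mL

163.5


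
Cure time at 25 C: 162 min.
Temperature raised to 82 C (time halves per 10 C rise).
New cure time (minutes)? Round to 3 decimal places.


Acceleration factor = 2^(57/10) = 51.9842
New time = 162 / 51.9842 = 3.116 min

3.116


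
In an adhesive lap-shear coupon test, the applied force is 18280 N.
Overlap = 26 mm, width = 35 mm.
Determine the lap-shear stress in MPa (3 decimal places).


stress = F / (overlap * width)
= 18280 / (26 * 35)
= 20.088 MPa

20.088


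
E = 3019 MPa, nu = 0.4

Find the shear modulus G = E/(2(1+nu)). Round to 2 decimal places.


G = 3019 / (2 * 1.40)
= 1078.21 MPa

1078.21


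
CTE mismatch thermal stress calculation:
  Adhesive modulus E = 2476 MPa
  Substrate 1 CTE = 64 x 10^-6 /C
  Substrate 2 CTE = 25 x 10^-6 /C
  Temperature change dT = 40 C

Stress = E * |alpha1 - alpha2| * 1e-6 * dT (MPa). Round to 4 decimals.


delta_alpha = |64 - 25| = 39 x 10^-6/C
Stress = 2476 * 39e-6 * 40
= 3.8626 MPa

3.8626


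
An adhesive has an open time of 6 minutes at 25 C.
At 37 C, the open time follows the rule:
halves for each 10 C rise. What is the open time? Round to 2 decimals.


Factor = 2^((37-25)/10) = 2.2974
Open time = 6 / 2.2974 = 2.61 min

2.61


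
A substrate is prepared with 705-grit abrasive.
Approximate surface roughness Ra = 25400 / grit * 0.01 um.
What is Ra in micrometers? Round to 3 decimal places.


Ra = 25400 / 705 * 0.01 = 0.360 um

0.360


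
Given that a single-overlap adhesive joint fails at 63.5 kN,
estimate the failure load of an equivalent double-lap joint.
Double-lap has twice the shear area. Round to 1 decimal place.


Double-lap factor = 2
Expected load = 63.5 * 2 = 127.0 kN

127.0


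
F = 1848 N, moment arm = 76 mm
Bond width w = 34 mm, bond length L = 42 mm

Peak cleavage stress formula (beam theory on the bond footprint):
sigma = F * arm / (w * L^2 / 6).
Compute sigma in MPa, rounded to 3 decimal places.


sigma = (1848 * 76) / (34 * 1764 / 6)
= 140448 * 6 / 59976
= 842688 / 59976
= 14.050 MPa

14.050


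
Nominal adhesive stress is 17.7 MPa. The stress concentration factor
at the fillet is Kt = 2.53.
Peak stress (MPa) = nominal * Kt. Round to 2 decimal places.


Peak = 17.7 * 2.53 = 44.78 MPa

44.78


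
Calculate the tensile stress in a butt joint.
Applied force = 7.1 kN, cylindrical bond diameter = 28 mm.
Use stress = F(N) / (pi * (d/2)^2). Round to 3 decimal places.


A = pi * 14.0^2 = 615.7522 mm^2
sigma = 7100.0 / 615.7522 = 11.531 MPa

11.531


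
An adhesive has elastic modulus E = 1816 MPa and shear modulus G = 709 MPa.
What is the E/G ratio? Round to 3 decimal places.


E/G = 1816 / 709 = 2.561

2.561


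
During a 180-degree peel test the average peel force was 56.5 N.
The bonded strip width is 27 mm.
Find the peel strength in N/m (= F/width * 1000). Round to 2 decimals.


Peel strength = F/width * 1000
= 56.5 / 27 * 1000
= 2092.59 N/m

2092.59


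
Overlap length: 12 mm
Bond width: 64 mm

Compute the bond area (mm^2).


Bond area = 12 * 64 = 768 mm^2

768


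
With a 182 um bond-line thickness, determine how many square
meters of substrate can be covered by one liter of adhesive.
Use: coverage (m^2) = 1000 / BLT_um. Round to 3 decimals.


Coverage = 1000 / 182 = 5.495 m^2

5.495


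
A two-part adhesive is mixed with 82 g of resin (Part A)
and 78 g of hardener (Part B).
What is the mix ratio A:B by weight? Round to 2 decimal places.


Mix ratio = mass_A / mass_B
= 82 / 78
= 1.05

1.05


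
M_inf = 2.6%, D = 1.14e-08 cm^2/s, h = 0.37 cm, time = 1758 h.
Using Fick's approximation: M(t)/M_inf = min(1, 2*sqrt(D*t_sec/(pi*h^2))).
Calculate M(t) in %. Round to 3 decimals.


t = 6328800 s
ratio = min(1, 2*sqrt(1.14e-08*6328800/(pi*0.1369)))
= 0.819156
M(t) = 2.6 * 0.819156 = 2.130%

2.130


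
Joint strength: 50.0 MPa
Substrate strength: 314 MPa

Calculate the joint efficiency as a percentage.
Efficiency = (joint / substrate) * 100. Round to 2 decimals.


Efficiency = (50.0 / 314) * 100 = 15.92%

15.92


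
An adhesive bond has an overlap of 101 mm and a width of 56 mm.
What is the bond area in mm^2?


Bond area = overlap * width
= 101 * 56
= 5656 mm^2

5656


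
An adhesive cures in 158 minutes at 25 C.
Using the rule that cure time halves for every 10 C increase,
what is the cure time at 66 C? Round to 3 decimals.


Factor = 2^((66 - 25) / 10) = 17.1484
Cure time = 158 / 17.1484
= 9.214 minutes

9.214


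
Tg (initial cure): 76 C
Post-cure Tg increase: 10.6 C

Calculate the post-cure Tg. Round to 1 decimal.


Post-cure Tg = 76 + 10.6 = 86.6 C

86.6


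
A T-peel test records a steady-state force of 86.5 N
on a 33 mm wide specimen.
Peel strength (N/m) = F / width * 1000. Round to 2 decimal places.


Peel strength = 86.5 / 33 * 1000
= 2621.21 N/m

2621.21


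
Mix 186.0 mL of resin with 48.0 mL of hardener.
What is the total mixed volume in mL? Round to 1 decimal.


Total = 186.0 + 48.0 = 234.0 mL

234.0


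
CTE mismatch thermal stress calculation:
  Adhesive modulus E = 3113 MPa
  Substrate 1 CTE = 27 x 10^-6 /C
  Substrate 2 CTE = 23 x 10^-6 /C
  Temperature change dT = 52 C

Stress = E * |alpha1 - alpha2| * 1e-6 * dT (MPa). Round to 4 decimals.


delta_alpha = |27 - 23| = 4 x 10^-6/C
Stress = 3113 * 4e-6 * 52
= 0.6475 MPa

0.6475


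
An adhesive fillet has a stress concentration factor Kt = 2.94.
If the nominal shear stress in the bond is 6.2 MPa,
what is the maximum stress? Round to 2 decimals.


Max stress = 6.2 * 2.94 = 18.23 MPa

18.23


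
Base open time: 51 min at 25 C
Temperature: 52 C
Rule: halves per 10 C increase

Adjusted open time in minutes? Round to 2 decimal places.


Acceleration = 2^((52-25)/10) = 6.4980
Open time = 51 / 6.4980 = 7.85 min

7.85


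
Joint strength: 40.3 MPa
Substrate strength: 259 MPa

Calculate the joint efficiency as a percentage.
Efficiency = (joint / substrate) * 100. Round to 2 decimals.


Efficiency = (40.3 / 259) * 100 = 15.56%

15.56


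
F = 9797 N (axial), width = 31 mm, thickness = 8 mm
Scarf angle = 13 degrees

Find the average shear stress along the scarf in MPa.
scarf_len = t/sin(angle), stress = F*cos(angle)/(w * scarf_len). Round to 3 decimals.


scarf_len = 8/sin(13 deg) = 35.5633
cos(13 deg) = 0.974370
stress = 9797*0.974370/(31*35.5633) = 8.659 MPa

8.659


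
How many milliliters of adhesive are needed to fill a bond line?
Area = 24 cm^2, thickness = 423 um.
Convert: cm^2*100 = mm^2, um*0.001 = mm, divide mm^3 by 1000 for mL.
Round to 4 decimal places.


= (24 * 100) * (423 * 0.001) / 1000
= 1.0152 mL

1.0152


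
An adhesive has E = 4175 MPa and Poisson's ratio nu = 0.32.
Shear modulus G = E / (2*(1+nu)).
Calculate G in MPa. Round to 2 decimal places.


G = 4175 / (2*(1+0.32))
= 4175 / 2.64
= 1581.44 MPa

1581.44


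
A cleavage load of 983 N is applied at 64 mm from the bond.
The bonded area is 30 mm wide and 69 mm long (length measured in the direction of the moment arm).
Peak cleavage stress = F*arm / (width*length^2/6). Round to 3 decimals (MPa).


Moment = 983 * 64 = 62912 N*mm
Section modulus = 30 * 4761 / 6 = 142830 / 6 mm^3
Stress = 62912 / (142830 / 6) = 377472 / 142830
= 2.643 MPa

2.643


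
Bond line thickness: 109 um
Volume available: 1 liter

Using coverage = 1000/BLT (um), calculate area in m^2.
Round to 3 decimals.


1 L = 1e6 mm^3, thickness = 109 um = 0.109 mm
Area = 1e6 / 0.109 mm^2 = (1e6 / 0.109) / 1e6 m^2 = 1000 / 109 m^2
= 9.174 m^2

9.174


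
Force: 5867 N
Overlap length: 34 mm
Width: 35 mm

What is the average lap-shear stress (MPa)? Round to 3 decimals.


Average shear stress = F / (overlap * width)
= 5867 / (34 * 35)
= 4.930 MPa

4.930


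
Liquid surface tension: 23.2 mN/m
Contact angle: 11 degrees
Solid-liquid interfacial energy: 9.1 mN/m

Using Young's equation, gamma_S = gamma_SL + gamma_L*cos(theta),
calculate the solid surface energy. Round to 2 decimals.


gamma_S = 9.1 + 23.2 * cos(11)
= 31.87 mN/m

31.87


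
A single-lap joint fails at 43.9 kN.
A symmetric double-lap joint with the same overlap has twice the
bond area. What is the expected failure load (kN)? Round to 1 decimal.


Double-lap load = 2 * 43.9 = 87.8 kN

87.8


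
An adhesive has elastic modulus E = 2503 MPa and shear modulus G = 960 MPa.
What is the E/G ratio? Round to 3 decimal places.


E/G = 2503 / 960 = 2.607

2.607


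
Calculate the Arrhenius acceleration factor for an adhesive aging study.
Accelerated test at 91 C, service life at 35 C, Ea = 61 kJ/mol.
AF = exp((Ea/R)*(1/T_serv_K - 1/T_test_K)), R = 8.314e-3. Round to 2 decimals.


T_test = 364.15 K, T_serv = 308.15 K
Ea/R = 61 / 0.008314 = 7337.02
AF = exp(7337.02 * (1/308.15 - 1/364.15))
= 38.92

38.92


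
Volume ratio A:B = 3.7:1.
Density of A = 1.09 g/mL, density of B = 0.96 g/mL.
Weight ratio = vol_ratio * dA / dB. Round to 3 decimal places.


Wt ratio = 3.7 * 1.09 / 0.96
= 4.201

4.201


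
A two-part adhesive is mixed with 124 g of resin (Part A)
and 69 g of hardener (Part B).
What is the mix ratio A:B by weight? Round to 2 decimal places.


Mix ratio = mass_A / mass_B
= 124 / 69
= 1.80

1.80


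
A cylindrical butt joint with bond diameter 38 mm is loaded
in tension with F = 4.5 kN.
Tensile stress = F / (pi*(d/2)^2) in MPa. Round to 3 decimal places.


Area = pi * (38/2)^2 = 1134.1149 mm^2
Stress = 4.5*1000 / 1134.1149
= 3.968 MPa

3.968


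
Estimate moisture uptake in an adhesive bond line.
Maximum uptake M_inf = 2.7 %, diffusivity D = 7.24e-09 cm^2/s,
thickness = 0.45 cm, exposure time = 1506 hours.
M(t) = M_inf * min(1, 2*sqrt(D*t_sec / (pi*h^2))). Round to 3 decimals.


Convert time: 1506 h = 5421600 s
ratio = min(1, 2*sqrt(7.24e-09*5421600/(pi*0.45^2)))
= 0.496793
M(t) = 2.7 * 0.496793 = 1.341%

1.341


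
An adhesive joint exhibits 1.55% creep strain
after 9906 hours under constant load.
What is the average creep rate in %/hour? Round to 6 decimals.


Creep rate = strain / time
= 1.55 / 9906
= 0.000156 %/h

0.000156


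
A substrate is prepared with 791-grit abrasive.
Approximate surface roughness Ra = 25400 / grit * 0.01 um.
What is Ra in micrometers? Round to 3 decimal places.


Ra = 25400 / 791 * 0.01 = 0.321 um

0.321


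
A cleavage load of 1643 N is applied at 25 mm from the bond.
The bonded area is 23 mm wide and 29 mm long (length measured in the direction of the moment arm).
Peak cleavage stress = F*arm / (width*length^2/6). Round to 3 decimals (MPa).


Moment = 1643 * 25 = 41075 N*mm
Section modulus = 23 * 841 / 6 = 19343 / 6 mm^3
Stress = 41075 / (19343 / 6) = 246450 / 19343
= 12.741 MPa

12.741


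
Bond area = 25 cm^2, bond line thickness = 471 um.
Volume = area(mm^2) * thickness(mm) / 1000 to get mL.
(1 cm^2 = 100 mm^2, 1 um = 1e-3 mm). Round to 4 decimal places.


area_mm2 = 25 * 100 = 2500
blt_mm = 471 * 1e-3 = 0.471
vol_mm3 = 2500 * 0.471 = 1177.5
vol_mL = 1177.5 / 1000 = 1.1775 mL

1.1775


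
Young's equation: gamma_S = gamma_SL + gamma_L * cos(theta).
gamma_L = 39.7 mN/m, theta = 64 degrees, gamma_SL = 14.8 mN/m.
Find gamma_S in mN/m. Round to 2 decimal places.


cos(64 deg) = 0.438371
gamma_S = 14.8 + 39.7 * 0.438371
= 32.20 mN/m

32.20


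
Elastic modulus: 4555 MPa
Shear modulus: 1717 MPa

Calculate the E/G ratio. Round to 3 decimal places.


E / G = 4555 / 1717 = 2.653

2.653


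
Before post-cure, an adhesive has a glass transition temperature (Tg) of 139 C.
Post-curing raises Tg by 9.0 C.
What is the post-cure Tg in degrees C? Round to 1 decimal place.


Tg_post = Tg_base + delta_Tg
= 139 + 9.0
= 148.0 C

148.0


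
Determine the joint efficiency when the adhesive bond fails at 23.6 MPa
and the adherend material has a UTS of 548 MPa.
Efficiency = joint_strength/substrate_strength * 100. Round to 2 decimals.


Joint efficiency = 23.6 / 548 * 100
= 4.31%

4.31


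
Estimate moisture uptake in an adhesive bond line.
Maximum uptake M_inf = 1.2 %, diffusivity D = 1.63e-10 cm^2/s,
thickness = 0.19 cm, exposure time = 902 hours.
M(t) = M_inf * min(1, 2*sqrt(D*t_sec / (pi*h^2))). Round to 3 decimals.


Convert time: 902 h = 3247200 s
ratio = min(1, 2*sqrt(1.63e-10*3247200/(pi*0.19^2)))
= 0.136631
M(t) = 1.2 * 0.136631 = 0.164%

0.164


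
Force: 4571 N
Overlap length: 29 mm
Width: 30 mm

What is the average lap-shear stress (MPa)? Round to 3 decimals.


Average shear stress = F / (overlap * width)
= 4571 / (29 * 30)
= 5.254 MPa

5.254


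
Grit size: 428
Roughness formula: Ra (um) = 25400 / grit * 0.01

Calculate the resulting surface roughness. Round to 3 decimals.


Ra = 25400 / 428 * 0.01
= 0.593 um

0.593


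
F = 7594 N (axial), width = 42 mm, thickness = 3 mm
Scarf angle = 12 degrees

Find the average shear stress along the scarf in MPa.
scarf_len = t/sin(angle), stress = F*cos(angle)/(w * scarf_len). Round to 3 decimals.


scarf_len = 3/sin(12 deg) = 14.4292
cos(12 deg) = 0.978148
stress = 7594*0.978148/(42*14.4292) = 12.257 MPa

12.257


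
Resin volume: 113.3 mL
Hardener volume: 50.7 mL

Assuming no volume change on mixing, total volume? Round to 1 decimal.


V_total = 113.3 + 50.7 = 164.0 mL

164.0


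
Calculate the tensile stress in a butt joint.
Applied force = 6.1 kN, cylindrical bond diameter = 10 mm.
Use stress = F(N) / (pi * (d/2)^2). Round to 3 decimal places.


A = pi * 5.0^2 = 78.5398 mm^2
sigma = 6100.0 / 78.5398 = 77.668 MPa

77.668


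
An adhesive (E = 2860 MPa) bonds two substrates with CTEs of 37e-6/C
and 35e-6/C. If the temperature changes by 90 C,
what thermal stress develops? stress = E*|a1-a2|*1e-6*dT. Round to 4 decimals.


Stress = 2860 * |37 - 35| * 1e-6 * 90
= 0.5148 MPa

0.5148


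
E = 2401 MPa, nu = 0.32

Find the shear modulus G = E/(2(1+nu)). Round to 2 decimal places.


G = 2401 / (2 * 1.32)
= 909.47 MPa

909.47
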